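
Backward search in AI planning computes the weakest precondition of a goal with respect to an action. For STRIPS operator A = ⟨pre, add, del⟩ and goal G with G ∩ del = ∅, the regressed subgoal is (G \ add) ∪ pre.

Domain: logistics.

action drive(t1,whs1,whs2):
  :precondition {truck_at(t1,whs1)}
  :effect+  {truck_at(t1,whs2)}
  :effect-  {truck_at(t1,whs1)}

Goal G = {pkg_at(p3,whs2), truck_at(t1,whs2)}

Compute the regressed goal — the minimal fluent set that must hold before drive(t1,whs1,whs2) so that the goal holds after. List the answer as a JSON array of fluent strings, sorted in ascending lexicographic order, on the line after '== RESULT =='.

Regress:
  G ∩ del = {}  (empty — regression defined)
  G \ add = {pkg_at(p3,whs2), truck_at(t1,whs2)} \ {truck_at(t1,whs2)} = {pkg_at(p3,whs2)}
  ∪ pre   = {pkg_at(p3,whs2)} ∪ {truck_at(t1,whs1)}
          = {pkg_at(p3,whs2), truck_at(t1,whs1)}

== RESULT ==
["pkg_at(p3,whs2)", "truck_at(t1,whs1)"]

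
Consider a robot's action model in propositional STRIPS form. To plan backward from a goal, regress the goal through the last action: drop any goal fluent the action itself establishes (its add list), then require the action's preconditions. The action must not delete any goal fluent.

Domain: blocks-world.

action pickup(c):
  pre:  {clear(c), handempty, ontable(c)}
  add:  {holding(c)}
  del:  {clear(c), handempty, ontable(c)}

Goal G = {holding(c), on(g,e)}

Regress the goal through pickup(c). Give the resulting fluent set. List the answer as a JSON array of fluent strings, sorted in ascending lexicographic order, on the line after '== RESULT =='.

Regress:
  G ∩ del = {}  (empty — regression defined)
  G \ add = {holding(c), on(g,e)} \ {holding(c)} = {on(g,e)}
  ∪ pre   = {on(g,e)} ∪ {clear(c), handempty, ontable(c)}
          = {clear(c), handempty, on(g,e), ontable(c)}

== RESULT ==
["clear(c)", "handempty", "on(g,e)", "ontable(c)"]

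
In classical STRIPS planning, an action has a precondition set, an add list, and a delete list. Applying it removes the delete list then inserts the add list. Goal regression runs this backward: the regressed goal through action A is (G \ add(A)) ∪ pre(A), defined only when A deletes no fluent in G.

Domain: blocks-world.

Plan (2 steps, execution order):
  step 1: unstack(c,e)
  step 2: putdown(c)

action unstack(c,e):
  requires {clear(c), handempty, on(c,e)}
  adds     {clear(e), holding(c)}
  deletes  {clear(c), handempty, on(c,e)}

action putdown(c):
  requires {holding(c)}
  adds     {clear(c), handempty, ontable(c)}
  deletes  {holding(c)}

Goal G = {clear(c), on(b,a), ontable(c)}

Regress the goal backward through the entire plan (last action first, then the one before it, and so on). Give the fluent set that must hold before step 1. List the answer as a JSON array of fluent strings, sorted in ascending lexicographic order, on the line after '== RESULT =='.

Regress step by step:
  through step 2 (putdown(c)): drop {clear(c), ontable(c)}, keep {on(b,a)}, require {holding(c)}
    → {holding(c), on(b,a)}
  through step 1 (unstack(c,e)): drop {holding(c)}, keep {on(b,a)}, require {clear(c), handempty, on(c,e)}
    → {clear(c), handempty, on(b,a), on(c,e)}

== RESULT ==
["clear(c)", "handempty", "on(b,a)", "on(c,e)"]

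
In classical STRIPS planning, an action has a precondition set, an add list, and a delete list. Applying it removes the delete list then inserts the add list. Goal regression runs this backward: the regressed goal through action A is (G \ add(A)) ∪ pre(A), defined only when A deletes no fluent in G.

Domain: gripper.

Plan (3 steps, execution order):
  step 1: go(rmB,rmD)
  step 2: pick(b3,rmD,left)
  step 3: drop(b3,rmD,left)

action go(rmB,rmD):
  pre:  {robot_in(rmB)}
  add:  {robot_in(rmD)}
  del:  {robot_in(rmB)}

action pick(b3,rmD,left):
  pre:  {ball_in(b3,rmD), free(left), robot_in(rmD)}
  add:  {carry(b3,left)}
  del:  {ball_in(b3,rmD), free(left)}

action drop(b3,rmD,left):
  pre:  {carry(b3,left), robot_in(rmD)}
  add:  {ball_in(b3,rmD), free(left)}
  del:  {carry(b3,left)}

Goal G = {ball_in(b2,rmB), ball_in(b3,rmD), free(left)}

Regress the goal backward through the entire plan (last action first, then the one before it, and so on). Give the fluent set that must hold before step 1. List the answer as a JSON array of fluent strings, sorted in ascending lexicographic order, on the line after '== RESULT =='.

Regress step by step:
  through step 3 (drop(b3,rmD,left)): drop {ball_in(b3,rmD), free(left)}, keep {ball_in(b2,rmB)}, require {carry(b3,left), robot_in(rmD)}
    → {ball_in(b2,rmB), carry(b3,left), robot_in(rmD)}
  through step 2 (pick(b3,rmD,left)): drop {carry(b3,left)}, keep {ball_in(b2,rmB), robot_in(rmD)}, require {ball_in(b3,rmD), free(left), robot_in(rmD)}
    → {ball_in(b2,rmB), ball_in(b3,rmD), free(left), robot_in(rmD)}
  through step 1 (go(rmB,rmD)): drop {robot_in(rmD)}, keep {ball_in(b2,rmB), ball_in(b3,rmD), free(left)}, require {robot_in(rmB)}
    → {ball_in(b2,rmB), ball_in(b3,rmD), free(left), robot_in(rmB)}

== RESULT ==
["ball_in(b2,rmB)", "ball_in(b3,rmD)", "free(left)", "robot_in(rmB)"]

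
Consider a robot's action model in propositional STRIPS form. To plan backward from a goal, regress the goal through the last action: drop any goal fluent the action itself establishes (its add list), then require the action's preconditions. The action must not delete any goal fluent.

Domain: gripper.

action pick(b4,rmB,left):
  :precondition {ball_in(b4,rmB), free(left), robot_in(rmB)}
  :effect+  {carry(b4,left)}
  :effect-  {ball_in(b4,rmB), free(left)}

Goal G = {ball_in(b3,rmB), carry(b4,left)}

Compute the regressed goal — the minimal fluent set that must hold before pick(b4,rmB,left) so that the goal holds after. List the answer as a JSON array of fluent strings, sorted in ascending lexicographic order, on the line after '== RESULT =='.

Compute (G \ add) ∪ pre:
  G ∩ del = {}  (empty — regression defined)
  G \ add = {ball_in(b3,rmB), carry(b4,left)} \ {carry(b4,left)} = {ball_in(b3,rmB)}
  ∪ pre   = {ball_in(b3,rmB)} ∪ {ball_in(b4,rmB), free(left), robot_in(rmB)}
          = {ball_in(b3,rmB), ball_in(b4,rmB), free(left), robot_in(rmB)}

== RESULT ==
["ball_in(b3,rmB)", "ball_in(b4,rmB)", "free(left)", "robot_in(rmB)"]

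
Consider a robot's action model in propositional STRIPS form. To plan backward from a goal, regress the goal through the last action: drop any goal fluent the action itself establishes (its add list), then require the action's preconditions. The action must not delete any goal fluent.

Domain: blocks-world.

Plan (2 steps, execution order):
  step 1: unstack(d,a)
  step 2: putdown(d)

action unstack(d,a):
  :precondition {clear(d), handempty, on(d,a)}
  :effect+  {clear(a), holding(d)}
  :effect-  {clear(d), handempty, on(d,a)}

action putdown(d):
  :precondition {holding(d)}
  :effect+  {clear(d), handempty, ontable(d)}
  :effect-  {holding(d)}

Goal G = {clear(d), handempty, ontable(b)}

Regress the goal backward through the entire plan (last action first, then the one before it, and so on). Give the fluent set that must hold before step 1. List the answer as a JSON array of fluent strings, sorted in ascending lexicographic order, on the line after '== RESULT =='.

Regress step by step:
  through step 2 (putdown(d)): drop {clear(d), handempty}, keep {ontable(b)}, require {holding(d)}
    → {holding(d), ontable(b)}
  through step 1 (unstack(d,a)): drop {holding(d)}, keep {ontable(b)}, require {clear(d), handempty, on(d,a)}
    → {clear(d), handempty, on(d,a), ontable(b)}

== RESULT ==
["clear(d)", "handempty", "on(d,a)", "ontable(b)"]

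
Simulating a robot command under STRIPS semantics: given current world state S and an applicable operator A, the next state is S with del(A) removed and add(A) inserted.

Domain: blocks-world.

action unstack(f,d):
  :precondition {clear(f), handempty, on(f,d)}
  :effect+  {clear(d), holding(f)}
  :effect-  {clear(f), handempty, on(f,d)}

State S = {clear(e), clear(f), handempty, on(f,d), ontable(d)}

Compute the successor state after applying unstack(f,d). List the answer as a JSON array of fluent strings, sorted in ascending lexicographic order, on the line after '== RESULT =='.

Progress:
  pre ⊆ S: {clear(f), handempty, on(f,d)} ⊆ S  — applicable
  S \ del = {clear(e), ontable(d)}
  ∪ add   = {clear(d), clear(e), holding(f), ontable(d)}

== RESULT ==
["clear(d)", "clear(e)", "holding(f)", "ontable(d)"]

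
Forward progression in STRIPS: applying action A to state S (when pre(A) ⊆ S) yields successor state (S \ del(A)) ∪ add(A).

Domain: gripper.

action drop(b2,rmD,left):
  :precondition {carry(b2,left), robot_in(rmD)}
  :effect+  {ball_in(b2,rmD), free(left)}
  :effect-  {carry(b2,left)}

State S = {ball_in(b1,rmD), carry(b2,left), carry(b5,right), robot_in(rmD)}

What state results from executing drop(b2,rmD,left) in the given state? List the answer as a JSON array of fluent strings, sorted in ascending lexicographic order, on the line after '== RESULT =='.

Progress:
  pre ⊆ S: {carry(b2,left), robot_in(rmD)} ⊆ S  — applicable
  S \ del = {ball_in(b1,rmD), carry(b5,right), robot_in(rmD)}
  ∪ add   = {ball_in(b1,rmD), ball_in(b2,rmD), carry(b5,right), free(left), robot_in(rmD)}

== RESULT ==
["ball_in(b1,rmD)", "ball_in(b2,rmD)", "carry(b5,right)", "free(left)", "robot_in(rmD)"]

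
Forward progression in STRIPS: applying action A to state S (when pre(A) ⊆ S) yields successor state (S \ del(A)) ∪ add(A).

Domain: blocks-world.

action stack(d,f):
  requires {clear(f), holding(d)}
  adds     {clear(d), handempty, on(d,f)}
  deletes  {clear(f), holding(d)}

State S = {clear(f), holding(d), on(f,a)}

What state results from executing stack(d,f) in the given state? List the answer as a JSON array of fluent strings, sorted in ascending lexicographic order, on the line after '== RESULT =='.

Compute (S \ del) ∪ add:
  pre ⊆ S: {clear(f), holding(d)} ⊆ S  — applicable
  S \ del = {on(f,a)}
  ∪ add   = {clear(d), handempty, on(d,f), on(f,a)}

== RESULT ==
["clear(d)", "handempty", "on(d,f)", "on(f,a)"]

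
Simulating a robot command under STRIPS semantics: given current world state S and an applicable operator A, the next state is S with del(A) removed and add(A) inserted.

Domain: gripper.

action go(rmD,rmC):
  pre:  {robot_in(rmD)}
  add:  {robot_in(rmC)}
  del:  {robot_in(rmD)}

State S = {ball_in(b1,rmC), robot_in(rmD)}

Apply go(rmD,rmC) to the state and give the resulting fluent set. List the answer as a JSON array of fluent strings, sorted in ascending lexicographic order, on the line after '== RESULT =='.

Progress:
  pre ⊆ S: {robot_in(rmD)} ⊆ S  — applicable
  S \ del = {ball_in(b1,rmC)}
  ∪ add   = {ball_in(b1,rmC), robot_in(rmC)}

== RESULT ==
["ball_in(b1,rmC)", "robot_in(rmC)"]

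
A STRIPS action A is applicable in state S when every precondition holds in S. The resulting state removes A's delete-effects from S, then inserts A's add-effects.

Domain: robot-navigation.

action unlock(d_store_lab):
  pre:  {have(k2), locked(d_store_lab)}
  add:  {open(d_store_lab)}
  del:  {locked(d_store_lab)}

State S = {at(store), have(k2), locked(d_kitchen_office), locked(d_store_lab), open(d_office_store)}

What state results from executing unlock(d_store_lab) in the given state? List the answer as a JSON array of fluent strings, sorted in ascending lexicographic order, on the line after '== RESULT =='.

Progress:
  pre ⊆ S: {have(k2), locked(d_store_lab)} ⊆ S  — applicable
  S \ del = {at(store), have(k2), locked(d_kitchen_office), open(d_office_store)}
  ∪ add   = {at(store), have(k2), locked(d_kitchen_office), open(d_office_store), open(d_store_lab)}

== RESULT ==
["at(store)", "have(k2)", "locked(d_kitchen_office)", "open(d_office_store)", "open(d_store_lab)"]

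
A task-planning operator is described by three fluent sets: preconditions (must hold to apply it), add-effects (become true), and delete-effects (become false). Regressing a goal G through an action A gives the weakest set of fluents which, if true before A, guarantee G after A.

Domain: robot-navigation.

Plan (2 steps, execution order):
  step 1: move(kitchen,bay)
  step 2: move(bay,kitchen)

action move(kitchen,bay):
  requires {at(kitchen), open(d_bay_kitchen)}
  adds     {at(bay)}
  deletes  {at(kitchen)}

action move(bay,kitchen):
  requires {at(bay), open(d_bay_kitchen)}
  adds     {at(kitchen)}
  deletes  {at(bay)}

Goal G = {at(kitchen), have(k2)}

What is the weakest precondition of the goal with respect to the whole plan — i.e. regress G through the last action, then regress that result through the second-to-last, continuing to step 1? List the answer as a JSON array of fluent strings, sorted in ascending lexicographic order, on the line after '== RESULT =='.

Regress step by step:
  through step 2 (move(bay,kitchen)): drop {at(kitchen)}, keep {have(k2)}, require {at(bay), open(d_bay_kitchen)}
    → {at(bay), have(k2), open(d_bay_kitchen)}
  through step 1 (move(kitchen,bay)): drop {at(bay)}, keep {have(k2), open(d_bay_kitchen)}, require {at(kitchen), open(d_bay_kitchen)}
    → {at(kitchen), have(k2), open(d_bay_kitchen)}

== RESULT ==
["at(kitchen)", "have(k2)", "open(d_bay_kitchen)"]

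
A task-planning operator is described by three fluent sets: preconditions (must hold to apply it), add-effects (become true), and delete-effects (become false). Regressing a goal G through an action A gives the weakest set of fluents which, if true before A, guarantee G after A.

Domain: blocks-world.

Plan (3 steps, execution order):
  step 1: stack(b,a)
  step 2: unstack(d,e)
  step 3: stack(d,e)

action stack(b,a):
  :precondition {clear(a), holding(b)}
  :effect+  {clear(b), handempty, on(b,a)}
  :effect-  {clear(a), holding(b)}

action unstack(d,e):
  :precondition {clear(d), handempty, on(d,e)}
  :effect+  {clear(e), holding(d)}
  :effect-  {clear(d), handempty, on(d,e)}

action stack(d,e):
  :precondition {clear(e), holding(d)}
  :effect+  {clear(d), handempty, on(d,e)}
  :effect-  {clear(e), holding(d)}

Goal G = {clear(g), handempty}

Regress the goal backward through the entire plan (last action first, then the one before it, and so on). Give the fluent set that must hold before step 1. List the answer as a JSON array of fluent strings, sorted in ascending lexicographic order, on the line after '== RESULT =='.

Regress step by step:
  through step 3 (stack(d,e)): drop {handempty}, keep {clear(g)}, require {clear(e), holding(d)}
    → {clear(e), clear(g), holding(d)}
  through step 2 (unstack(d,e)): drop {clear(e), holding(d)}, keep {clear(g)}, require {clear(d), handempty, on(d,e)}
    → {clear(d), clear(g), handempty, on(d,e)}
  through step 1 (stack(b,a)): drop {handempty}, keep {clear(d), clear(g), on(d,e)}, require {clear(a), holding(b)}
    → {clear(a), clear(d), clear(g), holding(b), on(d,e)}

== RESULT ==
["clear(a)", "clear(d)", "clear(g)", "holding(b)", "on(d,e)"]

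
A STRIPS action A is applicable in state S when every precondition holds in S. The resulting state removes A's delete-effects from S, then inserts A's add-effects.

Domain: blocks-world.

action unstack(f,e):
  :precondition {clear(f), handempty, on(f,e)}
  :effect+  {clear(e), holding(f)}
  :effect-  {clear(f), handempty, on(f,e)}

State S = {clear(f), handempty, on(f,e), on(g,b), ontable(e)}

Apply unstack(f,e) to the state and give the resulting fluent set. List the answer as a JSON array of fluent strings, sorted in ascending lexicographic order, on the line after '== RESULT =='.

Progress:
  pre ⊆ S: {clear(f), handempty, on(f,e)} ⊆ S  — applicable
  S \ del = {on(g,b), ontable(e)}
  ∪ add   = {clear(e), holding(f), on(g,b), ontable(e)}

== RESULT ==
["clear(e)", "holding(f)", "on(g,b)", "ontable(e)"]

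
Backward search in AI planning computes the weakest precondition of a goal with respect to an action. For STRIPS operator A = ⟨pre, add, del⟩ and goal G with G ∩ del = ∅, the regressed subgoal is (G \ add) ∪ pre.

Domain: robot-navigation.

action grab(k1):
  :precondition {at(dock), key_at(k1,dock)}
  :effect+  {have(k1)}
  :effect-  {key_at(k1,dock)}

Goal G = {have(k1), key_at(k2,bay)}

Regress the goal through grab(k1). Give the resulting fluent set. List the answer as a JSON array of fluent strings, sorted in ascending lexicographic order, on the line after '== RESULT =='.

Compute (G \ add) ∪ pre:
  G ∩ del = {}  (empty — regression defined)
  G \ add = {have(k1), key_at(k2,bay)} \ {have(k1)} = {key_at(k2,bay)}
  ∪ pre   = {key_at(k2,bay)} ∪ {at(dock), key_at(k1,dock)}
          = {at(dock), key_at(k1,dock), key_at(k2,bay)}

== RESULT ==
["at(dock)", "key_at(k1,dock)", "key_at(k2,bay)"]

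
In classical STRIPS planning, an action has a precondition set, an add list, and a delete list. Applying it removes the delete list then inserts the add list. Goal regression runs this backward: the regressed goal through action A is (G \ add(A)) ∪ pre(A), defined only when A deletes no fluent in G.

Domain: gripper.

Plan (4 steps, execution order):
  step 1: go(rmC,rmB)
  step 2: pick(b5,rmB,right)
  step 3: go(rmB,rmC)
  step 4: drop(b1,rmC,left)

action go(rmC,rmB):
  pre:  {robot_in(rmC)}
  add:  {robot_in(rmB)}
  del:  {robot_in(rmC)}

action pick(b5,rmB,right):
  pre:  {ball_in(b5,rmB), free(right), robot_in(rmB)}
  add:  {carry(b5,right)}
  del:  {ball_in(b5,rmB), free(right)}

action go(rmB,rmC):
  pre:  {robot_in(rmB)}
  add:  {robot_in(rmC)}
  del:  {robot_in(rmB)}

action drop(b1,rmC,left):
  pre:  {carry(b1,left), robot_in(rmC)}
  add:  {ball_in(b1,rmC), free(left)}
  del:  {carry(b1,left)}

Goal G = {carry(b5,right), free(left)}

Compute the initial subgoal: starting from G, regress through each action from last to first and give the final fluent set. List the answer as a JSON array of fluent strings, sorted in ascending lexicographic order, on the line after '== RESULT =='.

Work backward from the goal:
  through step 4 (drop(b1,rmC,left)): drop {free(left)}, keep {carry(b5,right)}, require {carry(b1,left), robot_in(rmC)}
    → {carry(b1,left), carry(b5,right), robot_in(rmC)}
  through step 3 (go(rmB,rmC)): drop {robot_in(rmC)}, keep {carry(b1,left), carry(b5,right)}, require {robot_in(rmB)}
    → {carry(b1,left), carry(b5,right), robot_in(rmB)}
  through step 2 (pick(b5,rmB,right)): drop {carry(b5,right)}, keep {carry(b1,left), robot_in(rmB)}, require {ball_in(b5,rmB), free(right), robot_in(rmB)}
    → {ball_in(b5,rmB), carry(b1,left), free(right), robot_in(rmB)}
  through step 1 (go(rmC,rmB)): drop {robot_in(rmB)}, keep {ball_in(b5,rmB), carry(b1,left), free(right)}, require {robot_in(rmC)}
    → {ball_in(b5,rmB), carry(b1,left), free(right), robot_in(rmC)}

== RESULT ==
["ball_in(b5,rmB)", "carry(b1,left)", "free(right)", "robot_in(rmC)"]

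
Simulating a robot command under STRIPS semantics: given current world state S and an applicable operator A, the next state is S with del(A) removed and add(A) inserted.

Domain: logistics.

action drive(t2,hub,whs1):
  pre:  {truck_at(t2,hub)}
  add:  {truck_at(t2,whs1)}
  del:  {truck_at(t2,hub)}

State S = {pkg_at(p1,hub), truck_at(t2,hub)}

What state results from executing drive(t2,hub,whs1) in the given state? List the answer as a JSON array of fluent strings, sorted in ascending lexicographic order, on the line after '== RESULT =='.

Progress:
  pre ⊆ S: {truck_at(t2,hub)} ⊆ S  — applicable
  S \ del = {pkg_at(p1,hub)}
  ∪ add   = {pkg_at(p1,hub), truck_at(t2,whs1)}

== RESULT ==
["pkg_at(p1,hub)", "truck_at(t2,whs1)"]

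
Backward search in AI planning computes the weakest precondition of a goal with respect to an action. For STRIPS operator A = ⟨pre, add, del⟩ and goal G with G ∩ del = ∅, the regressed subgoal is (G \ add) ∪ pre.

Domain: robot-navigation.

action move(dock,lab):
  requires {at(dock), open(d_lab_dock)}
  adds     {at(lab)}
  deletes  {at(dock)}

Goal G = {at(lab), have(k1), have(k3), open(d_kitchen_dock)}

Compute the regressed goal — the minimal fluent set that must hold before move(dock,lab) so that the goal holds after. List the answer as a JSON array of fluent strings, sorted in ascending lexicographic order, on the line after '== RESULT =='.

Compute (G \ add) ∪ pre:
  G ∩ del = {}  (empty — regression defined)
  G \ add = {at(lab), have(k1), have(k3), open(d_kitchen_dock)} \ {at(lab)} = {have(k1), have(k3), open(d_kitchen_dock)}
  ∪ pre   = {have(k1), have(k3), open(d_kitchen_dock)} ∪ {at(dock), open(d_lab_dock)}
          = {at(dock), have(k1), have(k3), open(d_kitchen_dock), open(d_lab_dock)}

== RESULT ==
["at(dock)", "have(k1)", "have(k3)", "open(d_kitchen_dock)", "open(d_lab_dock)"]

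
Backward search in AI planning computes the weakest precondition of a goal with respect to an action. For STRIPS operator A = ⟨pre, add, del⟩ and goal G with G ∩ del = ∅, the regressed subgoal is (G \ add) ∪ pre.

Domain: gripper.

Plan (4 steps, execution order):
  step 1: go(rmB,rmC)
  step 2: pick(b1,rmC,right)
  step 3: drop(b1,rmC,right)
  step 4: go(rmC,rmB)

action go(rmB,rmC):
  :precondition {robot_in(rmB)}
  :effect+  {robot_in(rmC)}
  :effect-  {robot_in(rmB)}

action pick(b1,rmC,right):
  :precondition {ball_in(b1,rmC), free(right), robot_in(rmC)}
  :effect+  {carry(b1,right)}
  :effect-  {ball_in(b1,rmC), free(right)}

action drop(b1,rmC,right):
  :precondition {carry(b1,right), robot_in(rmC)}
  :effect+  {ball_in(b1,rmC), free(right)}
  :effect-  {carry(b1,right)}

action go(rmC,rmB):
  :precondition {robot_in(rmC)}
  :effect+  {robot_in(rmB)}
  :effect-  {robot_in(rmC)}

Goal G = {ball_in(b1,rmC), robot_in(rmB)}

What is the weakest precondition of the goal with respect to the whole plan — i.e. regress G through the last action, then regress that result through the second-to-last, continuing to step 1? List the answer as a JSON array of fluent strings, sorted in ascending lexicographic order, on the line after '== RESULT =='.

Regress step by step:
  through step 4 (go(rmC,rmB)): drop {robot_in(rmB)}, keep {ball_in(b1,rmC)}, require {robot_in(rmC)}
    → {ball_in(b1,rmC), robot_in(rmC)}
  through step 3 (drop(b1,rmC,right)): drop {ball_in(b1,rmC)}, keep {robot_in(rmC)}, require {carry(b1,right), robot_in(rmC)}
    → {carry(b1,right), robot_in(rmC)}
  through step 2 (pick(b1,rmC,right)): drop {carry(b1,right)}, keep {robot_in(rmC)}, require {ball_in(b1,rmC), free(right), robot_in(rmC)}
    → {ball_in(b1,rmC), free(right), robot_in(rmC)}
  through step 1 (go(rmB,rmC)): drop {robot_in(rmC)}, keep {ball_in(b1,rmC), free(right)}, require {robot_in(rmB)}
    → {ball_in(b1,rmC), free(right), robot_in(rmB)}

== RESULT ==
["ball_in(b1,rmC)", "free(right)", "robot_in(rmB)"]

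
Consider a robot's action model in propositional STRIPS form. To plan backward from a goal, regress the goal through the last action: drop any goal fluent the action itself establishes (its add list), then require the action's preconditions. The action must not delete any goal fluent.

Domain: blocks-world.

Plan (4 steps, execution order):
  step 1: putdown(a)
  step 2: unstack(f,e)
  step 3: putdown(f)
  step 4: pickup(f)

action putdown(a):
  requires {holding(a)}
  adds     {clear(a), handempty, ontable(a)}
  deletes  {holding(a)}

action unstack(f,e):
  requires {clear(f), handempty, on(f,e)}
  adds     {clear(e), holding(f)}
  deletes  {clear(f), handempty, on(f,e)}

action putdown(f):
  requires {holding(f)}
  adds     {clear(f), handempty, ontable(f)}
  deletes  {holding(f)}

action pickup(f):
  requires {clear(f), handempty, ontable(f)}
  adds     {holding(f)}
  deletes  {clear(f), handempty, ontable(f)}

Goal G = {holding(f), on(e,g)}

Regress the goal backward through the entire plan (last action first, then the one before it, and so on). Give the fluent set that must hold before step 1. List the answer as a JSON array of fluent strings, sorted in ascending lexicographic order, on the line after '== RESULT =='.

Regress step by step:
  through step 4 (pickup(f)): drop {holding(f)}, keep {on(e,g)}, require {clear(f), handempty, ontable(f)}
    → {clear(f), handempty, on(e,g), ontable(f)}
  through step 3 (putdown(f)): drop {clear(f), handempty, ontable(f)}, keep {on(e,g)}, require {holding(f)}
    → {holding(f), on(e,g)}
  through step 2 (unstack(f,e)): drop {holding(f)}, keep {on(e,g)}, require {clear(f), handempty, on(f,e)}
    → {clear(f), handempty, on(e,g), on(f,e)}
  through step 1 (putdown(a)): drop {handempty}, keep {clear(f), on(e,g), on(f,e)}, require {holding(a)}
    → {clear(f), holding(a), on(e,g), on(f,e)}

== RESULT ==
["clear(f)", "holding(a)", "on(e,g)", "on(f,e)"]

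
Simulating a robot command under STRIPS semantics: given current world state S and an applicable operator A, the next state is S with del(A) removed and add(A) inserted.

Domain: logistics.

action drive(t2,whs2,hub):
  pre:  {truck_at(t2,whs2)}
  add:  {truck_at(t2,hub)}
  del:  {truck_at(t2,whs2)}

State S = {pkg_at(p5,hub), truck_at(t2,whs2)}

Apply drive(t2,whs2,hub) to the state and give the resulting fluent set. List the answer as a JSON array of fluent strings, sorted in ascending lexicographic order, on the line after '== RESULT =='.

Progress:
  pre ⊆ S: {truck_at(t2,whs2)} ⊆ S  — applicable
  S \ del = {pkg_at(p5,hub)}
  ∪ add   = {pkg_at(p5,hub), truck_at(t2,hub)}

== RESULT ==
["pkg_at(p5,hub)", "truck_at(t2,hub)"]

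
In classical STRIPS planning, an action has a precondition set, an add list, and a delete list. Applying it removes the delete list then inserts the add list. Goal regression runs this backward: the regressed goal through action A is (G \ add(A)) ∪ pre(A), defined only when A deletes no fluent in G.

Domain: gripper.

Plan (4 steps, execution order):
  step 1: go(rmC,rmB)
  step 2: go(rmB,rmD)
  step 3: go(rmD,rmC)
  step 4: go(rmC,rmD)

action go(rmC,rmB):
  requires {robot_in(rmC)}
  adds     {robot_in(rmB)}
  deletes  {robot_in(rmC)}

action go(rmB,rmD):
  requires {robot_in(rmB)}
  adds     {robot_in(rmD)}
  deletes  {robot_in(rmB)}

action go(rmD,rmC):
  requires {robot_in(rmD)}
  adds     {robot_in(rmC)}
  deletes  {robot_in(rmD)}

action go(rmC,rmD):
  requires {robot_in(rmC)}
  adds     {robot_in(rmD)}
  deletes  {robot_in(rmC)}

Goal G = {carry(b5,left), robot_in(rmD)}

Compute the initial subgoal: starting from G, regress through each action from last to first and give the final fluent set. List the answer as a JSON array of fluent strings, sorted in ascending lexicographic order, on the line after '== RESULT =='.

Regress step by step:
  through step 4 (go(rmC,rmD)): drop {robot_in(rmD)}, keep {carry(b5,left)}, require {robot_in(rmC)}
    → {carry(b5,left), robot_in(rmC)}
  through step 3 (go(rmD,rmC)): drop {robot_in(rmC)}, keep {carry(b5,left)}, require {robot_in(rmD)}
    → {carry(b5,left), robot_in(rmD)}
  through step 2 (go(rmB,rmD)): drop {robot_in(rmD)}, keep {carry(b5,left)}, require {robot_in(rmB)}
    → {carry(b5,left), robot_in(rmB)}
  through step 1 (go(rmC,rmB)): drop {robot_in(rmB)}, keep {carry(b5,left)}, require {robot_in(rmC)}
    → {carry(b5,left), robot_in(rmC)}

== RESULT ==
["carry(b5,left)", "robot_in(rmC)"]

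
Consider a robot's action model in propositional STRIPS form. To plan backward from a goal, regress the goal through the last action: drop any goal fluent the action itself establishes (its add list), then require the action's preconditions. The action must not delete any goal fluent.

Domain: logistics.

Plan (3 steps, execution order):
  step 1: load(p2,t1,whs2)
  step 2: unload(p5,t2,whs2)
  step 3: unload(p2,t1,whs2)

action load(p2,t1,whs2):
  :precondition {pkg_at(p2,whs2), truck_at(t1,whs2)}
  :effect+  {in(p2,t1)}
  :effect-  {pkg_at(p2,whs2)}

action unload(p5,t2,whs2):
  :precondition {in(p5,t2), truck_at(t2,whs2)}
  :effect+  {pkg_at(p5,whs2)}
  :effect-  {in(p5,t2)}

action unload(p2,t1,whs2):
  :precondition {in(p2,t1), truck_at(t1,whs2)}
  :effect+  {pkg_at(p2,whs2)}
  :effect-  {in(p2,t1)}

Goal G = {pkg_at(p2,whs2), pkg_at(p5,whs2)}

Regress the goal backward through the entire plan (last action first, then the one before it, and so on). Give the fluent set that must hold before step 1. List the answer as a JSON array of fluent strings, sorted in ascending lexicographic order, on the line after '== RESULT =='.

Work backward from the goal:
  through step 3 (unload(p2,t1,whs2)): drop {pkg_at(p2,whs2)}, keep {pkg_at(p5,whs2)}, require {in(p2,t1), truck_at(t1,whs2)}
    → {in(p2,t1), pkg_at(p5,whs2), truck_at(t1,whs2)}
  through step 2 (unload(p5,t2,whs2)): drop {pkg_at(p5,whs2)}, keep {in(p2,t1), truck_at(t1,whs2)}, require {in(p5,t2), truck_at(t2,whs2)}
    → {in(p2,t1), in(p5,t2), truck_at(t1,whs2), truck_at(t2,whs2)}
  through step 1 (load(p2,t1,whs2)): drop {in(p2,t1)}, keep {in(p5,t2), truck_at(t1,whs2), truck_at(t2,whs2)}, require {pkg_at(p2,whs2), truck_at(t1,whs2)}
    → {in(p5,t2), pkg_at(p2,whs2), truck_at(t1,whs2), truck_at(t2,whs2)}

== RESULT ==
["in(p5,t2)", "pkg_at(p2,whs2)", "truck_at(t1,whs2)", "truck_at(t2,whs2)"]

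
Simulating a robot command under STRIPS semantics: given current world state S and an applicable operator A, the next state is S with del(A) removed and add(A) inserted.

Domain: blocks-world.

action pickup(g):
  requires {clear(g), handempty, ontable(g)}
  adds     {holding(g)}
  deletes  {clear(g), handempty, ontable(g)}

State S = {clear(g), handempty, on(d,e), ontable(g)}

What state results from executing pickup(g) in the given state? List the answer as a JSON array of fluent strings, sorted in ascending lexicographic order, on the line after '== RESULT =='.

Progress:
  pre ⊆ S: {clear(g), handempty, ontable(g)} ⊆ S  — applicable
  S \ del = {on(d,e)}
  ∪ add   = {holding(g), on(d,e)}

== RESULT ==
["holding(g)", "on(d,e)"]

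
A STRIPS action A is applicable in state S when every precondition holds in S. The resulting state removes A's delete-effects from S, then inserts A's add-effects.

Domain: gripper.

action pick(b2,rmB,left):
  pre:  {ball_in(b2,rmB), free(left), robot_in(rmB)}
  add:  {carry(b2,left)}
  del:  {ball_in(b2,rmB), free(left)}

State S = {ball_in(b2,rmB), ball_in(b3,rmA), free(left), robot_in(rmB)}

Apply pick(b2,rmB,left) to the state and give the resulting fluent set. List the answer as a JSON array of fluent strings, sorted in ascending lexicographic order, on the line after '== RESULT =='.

Progress:
  pre ⊆ S: {ball_in(b2,rmB), free(left), robot_in(rmB)} ⊆ S  — applicable
  S \ del = {ball_in(b3,rmA), robot_in(rmB)}
  ∪ add   = {ball_in(b3,rmA), carry(b2,left), robot_in(rmB)}

== RESULT ==
["ball_in(b3,rmA)", "carry(b2,left)", "robot_in(rmB)"]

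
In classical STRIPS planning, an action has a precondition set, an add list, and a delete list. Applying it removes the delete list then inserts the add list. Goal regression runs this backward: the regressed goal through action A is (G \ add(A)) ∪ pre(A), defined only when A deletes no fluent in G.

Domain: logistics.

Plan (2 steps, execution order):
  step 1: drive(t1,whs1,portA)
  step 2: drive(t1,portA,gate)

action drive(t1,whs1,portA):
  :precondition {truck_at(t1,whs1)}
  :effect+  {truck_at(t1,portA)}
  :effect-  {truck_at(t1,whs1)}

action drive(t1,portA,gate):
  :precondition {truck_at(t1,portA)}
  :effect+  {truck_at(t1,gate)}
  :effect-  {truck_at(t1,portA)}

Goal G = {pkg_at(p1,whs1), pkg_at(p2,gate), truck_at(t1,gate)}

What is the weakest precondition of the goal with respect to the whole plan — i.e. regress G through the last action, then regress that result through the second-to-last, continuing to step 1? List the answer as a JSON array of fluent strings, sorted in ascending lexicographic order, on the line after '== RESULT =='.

Regress step by step:
  through step 2 (drive(t1,portA,gate)): drop {truck_at(t1,gate)}, keep {pkg_at(p1,whs1), pkg_at(p2,gate)}, require {truck_at(t1,portA)}
    → {pkg_at(p1,whs1), pkg_at(p2,gate), truck_at(t1,portA)}
  through step 1 (drive(t1,whs1,portA)): drop {truck_at(t1,portA)}, keep {pkg_at(p1,whs1), pkg_at(p2,gate)}, require {truck_at(t1,whs1)}
    → {pkg_at(p1,whs1), pkg_at(p2,gate), truck_at(t1,whs1)}

== RESULT ==
["pkg_at(p1,whs1)", "pkg_at(p2,gate)", "truck_at(t1,whs1)"]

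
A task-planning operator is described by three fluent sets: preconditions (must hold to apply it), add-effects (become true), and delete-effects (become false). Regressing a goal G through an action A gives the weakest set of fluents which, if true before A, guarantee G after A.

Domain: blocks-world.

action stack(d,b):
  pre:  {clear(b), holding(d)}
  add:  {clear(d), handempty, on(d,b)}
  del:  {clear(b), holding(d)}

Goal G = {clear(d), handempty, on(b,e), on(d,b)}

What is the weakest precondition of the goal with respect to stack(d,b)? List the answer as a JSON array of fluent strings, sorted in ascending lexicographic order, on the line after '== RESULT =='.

Compute (G \ add) ∪ pre:
  G ∩ del = {}  (empty — regression defined)
  G \ add = {clear(d), handempty, on(b,e), on(d,b)} \ {clear(d), handempty, on(d,b)} = {on(b,e)}
  ∪ pre   = {on(b,e)} ∪ {clear(b), holding(d)}
          = {clear(b), holding(d), on(b,e)}

== RESULT ==
["clear(b)", "holding(d)", "on(b,e)"]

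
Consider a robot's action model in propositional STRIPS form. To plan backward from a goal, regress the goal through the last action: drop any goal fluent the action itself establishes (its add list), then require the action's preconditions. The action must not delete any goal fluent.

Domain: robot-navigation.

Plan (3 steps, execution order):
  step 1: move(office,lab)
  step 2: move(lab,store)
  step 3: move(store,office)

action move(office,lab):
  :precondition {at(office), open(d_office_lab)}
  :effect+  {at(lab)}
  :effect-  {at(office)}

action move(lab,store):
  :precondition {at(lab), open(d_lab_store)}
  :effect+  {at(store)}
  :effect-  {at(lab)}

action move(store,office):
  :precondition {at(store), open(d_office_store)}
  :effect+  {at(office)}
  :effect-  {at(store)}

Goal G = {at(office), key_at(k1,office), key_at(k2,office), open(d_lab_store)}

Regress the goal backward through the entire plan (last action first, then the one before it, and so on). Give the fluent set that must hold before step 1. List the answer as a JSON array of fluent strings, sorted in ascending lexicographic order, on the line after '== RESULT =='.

Work backward from the goal:
  through step 3 (move(store,office)): drop {at(office)}, keep {key_at(k1,office), key_at(k2,office), open(d_lab_store)}, require {at(store), open(d_office_store)}
    → {at(store), key_at(k1,office), key_at(k2,office), open(d_lab_store), open(d_office_store)}
  through step 2 (move(lab,store)): drop {at(store)}, keep {key_at(k1,office), key_at(k2,office), open(d_lab_store), open(d_office_store)}, require {at(lab), open(d_lab_store)}
    → {at(lab), key_at(k1,office), key_at(k2,office), open(d_lab_store), open(d_office_store)}
  through step 1 (move(office,lab)): drop {at(lab)}, keep {key_at(k1,office), key_at(k2,office), open(d_lab_store), open(d_office_store)}, require {at(office), open(d_office_lab)}
    → {at(office), key_at(k1,office), key_at(k2,office), open(d_lab_store), open(d_office_lab), open(d_office_store)}

== RESULT ==
["at(office)", "key_at(k1,office)", "key_at(k2,office)", "open(d_lab_store)", "open(d_office_lab)", "open(d_office_store)"]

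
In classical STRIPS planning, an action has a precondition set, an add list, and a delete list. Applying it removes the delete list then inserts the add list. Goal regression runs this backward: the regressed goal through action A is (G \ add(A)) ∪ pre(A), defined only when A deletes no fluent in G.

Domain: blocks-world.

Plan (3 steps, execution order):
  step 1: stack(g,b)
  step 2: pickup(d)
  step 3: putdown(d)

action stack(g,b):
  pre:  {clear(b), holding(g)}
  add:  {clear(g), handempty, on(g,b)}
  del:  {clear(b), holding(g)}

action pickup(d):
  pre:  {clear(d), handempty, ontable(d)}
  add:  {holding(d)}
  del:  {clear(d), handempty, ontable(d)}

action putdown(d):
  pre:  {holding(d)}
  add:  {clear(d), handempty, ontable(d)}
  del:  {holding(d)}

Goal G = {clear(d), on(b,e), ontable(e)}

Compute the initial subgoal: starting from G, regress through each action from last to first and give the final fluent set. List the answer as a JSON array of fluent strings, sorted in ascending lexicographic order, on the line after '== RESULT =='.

Regress step by step:
  through step 3 (putdown(d)): drop {clear(d)}, keep {on(b,e), ontable(e)}, require {holding(d)}
    → {holding(d), on(b,e), ontable(e)}
  through step 2 (pickup(d)): drop {holding(d)}, keep {on(b,e), ontable(e)}, require {clear(d), handempty, ontable(d)}
    → {clear(d), handempty, on(b,e), ontable(d), ontable(e)}
  through step 1 (stack(g,b)): drop {handempty}, keep {clear(d), on(b,e), ontable(d), ontable(e)}, require {clear(b), holding(g)}
    → {clear(b), clear(d), holding(g), on(b,e), ontable(d), ontable(e)}

== RESULT ==
["clear(b)", "clear(d)", "holding(g)", "on(b,e)", "ontable(d)", "ontable(e)"]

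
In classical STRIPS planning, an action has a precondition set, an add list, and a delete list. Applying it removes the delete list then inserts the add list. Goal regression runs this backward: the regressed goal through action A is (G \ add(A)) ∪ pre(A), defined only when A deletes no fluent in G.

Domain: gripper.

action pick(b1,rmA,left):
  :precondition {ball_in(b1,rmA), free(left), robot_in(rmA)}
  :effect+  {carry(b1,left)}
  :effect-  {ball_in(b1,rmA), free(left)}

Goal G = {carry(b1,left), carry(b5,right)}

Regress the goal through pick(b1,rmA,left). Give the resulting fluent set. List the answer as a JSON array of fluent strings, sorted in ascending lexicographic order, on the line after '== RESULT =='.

Regress:
  G ∩ del = {}  (empty — regression defined)
  G \ add = {carry(b1,left), carry(b5,right)} \ {carry(b1,left)} = {carry(b5,right)}
  ∪ pre   = {carry(b5,right)} ∪ {ball_in(b1,rmA), free(left), robot_in(rmA)}
          = {ball_in(b1,rmA), carry(b5,right), free(left), robot_in(rmA)}

== RESULT ==
["ball_in(b1,rmA)", "carry(b5,right)", "free(left)", "robot_in(rmA)"]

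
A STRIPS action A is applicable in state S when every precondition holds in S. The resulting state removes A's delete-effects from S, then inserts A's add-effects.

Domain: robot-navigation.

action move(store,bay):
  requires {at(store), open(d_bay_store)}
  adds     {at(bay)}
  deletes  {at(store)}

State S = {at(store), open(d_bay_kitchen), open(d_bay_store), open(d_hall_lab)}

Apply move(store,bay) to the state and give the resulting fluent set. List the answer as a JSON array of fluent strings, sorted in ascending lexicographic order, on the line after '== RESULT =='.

Progress:
  pre ⊆ S: {at(store), open(d_bay_store)} ⊆ S  — applicable
  S \ del = {open(d_bay_kitchen), open(d_bay_store), open(d_hall_lab)}
  ∪ add   = {at(bay), open(d_bay_kitchen), open(d_bay_store), open(d_hall_lab)}

== RESULT ==
["at(bay)", "open(d_bay_kitchen)", "open(d_bay_store)", "open(d_hall_lab)"]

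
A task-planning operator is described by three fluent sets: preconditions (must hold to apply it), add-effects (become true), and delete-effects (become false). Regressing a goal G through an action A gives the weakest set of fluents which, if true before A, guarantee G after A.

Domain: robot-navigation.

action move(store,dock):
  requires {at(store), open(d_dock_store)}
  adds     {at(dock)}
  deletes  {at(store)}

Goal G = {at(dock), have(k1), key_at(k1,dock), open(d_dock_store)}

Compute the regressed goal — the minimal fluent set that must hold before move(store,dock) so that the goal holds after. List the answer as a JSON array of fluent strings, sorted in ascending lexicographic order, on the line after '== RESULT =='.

Regress:
  G ∩ del = {}  (empty — regression defined)
  G \ add = {at(dock), have(k1), key_at(k1,dock), open(d_dock_store)} \ {at(dock)} = {have(k1), key_at(k1,dock), open(d_dock_store)}
  ∪ pre   = {have(k1), key_at(k1,dock), open(d_dock_store)} ∪ {at(store), open(d_dock_store)}
          = {at(store), have(k1), key_at(k1,dock), open(d_dock_store)}

== RESULT ==
["at(store)", "have(k1)", "key_at(k1,dock)", "open(d_dock_store)"]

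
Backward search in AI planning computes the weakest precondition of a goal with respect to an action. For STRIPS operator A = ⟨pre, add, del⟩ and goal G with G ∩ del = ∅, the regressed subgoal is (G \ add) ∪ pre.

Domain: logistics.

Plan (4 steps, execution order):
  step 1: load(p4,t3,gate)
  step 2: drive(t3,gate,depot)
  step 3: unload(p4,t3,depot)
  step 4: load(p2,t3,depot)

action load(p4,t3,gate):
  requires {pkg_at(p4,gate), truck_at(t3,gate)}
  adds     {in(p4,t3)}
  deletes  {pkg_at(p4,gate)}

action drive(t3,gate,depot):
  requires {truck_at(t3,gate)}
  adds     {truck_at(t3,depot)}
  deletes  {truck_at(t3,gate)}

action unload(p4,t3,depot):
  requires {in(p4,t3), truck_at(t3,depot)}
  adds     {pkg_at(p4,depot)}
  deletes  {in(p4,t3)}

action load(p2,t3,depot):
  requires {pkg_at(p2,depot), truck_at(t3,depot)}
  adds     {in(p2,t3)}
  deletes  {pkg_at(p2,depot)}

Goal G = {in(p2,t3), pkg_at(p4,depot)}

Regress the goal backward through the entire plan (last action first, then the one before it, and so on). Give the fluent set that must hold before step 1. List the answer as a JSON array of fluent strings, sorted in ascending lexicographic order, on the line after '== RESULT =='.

Work backward from the goal:
  through step 4 (load(p2,t3,depot)): drop {in(p2,t3)}, keep {pkg_at(p4,depot)}, require {pkg_at(p2,depot), truck_at(t3,depot)}
    → {pkg_at(p2,depot), pkg_at(p4,depot), truck_at(t3,depot)}
  through step 3 (unload(p4,t3,depot)): drop {pkg_at(p4,depot)}, keep {pkg_at(p2,depot), truck_at(t3,depot)}, require {in(p4,t3), truck_at(t3,depot)}
    → {in(p4,t3), pkg_at(p2,depot), truck_at(t3,depot)}
  through step 2 (drive(t3,gate,depot)): drop {truck_at(t3,depot)}, keep {in(p4,t3), pkg_at(p2,depot)}, require {truck_at(t3,gate)}
    → {in(p4,t3), pkg_at(p2,depot), truck_at(t3,gate)}
  through step 1 (load(p4,t3,gate)): drop {in(p4,t3)}, keep {pkg_at(p2,depot), truck_at(t3,gate)}, require {pkg_at(p4,gate), truck_at(t3,gate)}
    → {pkg_at(p2,depot), pkg_at(p4,gate), truck_at(t3,gate)}

== RESULT ==
["pkg_at(p2,depot)", "pkg_at(p4,gate)", "truck_at(t3,gate)"]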